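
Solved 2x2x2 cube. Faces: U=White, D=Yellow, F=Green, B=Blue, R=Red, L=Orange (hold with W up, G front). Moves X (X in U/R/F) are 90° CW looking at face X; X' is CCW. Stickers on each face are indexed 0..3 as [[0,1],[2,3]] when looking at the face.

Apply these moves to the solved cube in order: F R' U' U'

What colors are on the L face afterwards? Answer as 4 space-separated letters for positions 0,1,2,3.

Answer: R R O Y

Derivation:
After move 1 (F): F=GGGG U=WWOO R=WRWR D=RRYY L=OYOY
After move 2 (R'): R=RRWW U=WBOB F=GWGO D=RGYG B=YBRB
After move 3 (U'): U=BBWO F=OYGO R=GWWW B=RRRB L=YBOY
After move 4 (U'): U=BOBW F=YBGO R=OYWW B=GWRB L=RROY
Query: L face = RROY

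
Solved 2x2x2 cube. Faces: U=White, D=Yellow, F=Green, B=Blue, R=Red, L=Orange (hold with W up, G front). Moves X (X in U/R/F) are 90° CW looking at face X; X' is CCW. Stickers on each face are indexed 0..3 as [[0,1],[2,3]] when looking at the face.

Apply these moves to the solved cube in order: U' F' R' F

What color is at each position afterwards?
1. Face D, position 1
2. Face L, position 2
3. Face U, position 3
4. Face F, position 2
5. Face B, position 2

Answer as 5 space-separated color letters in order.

Answer: G O W R O

Derivation:
After move 1 (U'): U=WWWW F=OOGG R=GGRR B=RRBB L=BBOO
After move 2 (F'): F=OGOG U=WWGR R=YGYR D=BOYY L=BWOW
After move 3 (R'): R=GRYY U=WBGR F=OWOR D=BGYG B=YROB
After move 4 (F): F=OORW U=WBWW R=GRRY D=YGYG L=BBOG
Query 1: D[1] = G
Query 2: L[2] = O
Query 3: U[3] = W
Query 4: F[2] = R
Query 5: B[2] = O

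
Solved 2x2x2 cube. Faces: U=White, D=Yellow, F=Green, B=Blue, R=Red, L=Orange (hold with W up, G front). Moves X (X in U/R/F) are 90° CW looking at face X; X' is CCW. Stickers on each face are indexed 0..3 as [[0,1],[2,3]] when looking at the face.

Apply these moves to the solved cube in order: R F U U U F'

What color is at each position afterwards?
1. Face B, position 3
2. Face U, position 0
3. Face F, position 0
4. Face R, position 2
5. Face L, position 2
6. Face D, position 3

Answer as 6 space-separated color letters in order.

Answer: B G Y R O B

Derivation:
After move 1 (R): R=RRRR U=WGWG F=GYGY D=YBYB B=WBWB
After move 2 (F): F=GGYY U=WGOO R=WRGR D=RRYB L=OYOB
After move 3 (U): U=OWOG F=WRYY R=WBGR B=OYWB L=GGOB
After move 4 (U): U=OOGW F=WBYY R=OYGR B=GGWB L=WROB
After move 5 (U): U=GOWO F=OYYY R=GGGR B=WRWB L=WBOB
After move 6 (F'): F=YYOY U=GOGG R=RGRR D=BBYB L=WOOW
Query 1: B[3] = B
Query 2: U[0] = G
Query 3: F[0] = Y
Query 4: R[2] = R
Query 5: L[2] = O
Query 6: D[3] = B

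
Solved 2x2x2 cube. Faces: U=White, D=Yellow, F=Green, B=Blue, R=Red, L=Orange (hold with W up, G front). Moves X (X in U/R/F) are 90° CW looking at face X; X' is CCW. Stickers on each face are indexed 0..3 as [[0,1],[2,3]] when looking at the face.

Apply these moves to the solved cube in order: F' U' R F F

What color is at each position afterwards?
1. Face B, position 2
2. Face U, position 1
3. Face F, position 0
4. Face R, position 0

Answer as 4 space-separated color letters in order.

After move 1 (F'): F=GGGG U=WWRR R=YRYR D=OOYY L=OWOW
After move 2 (U'): U=WRWR F=OWGG R=GGYR B=YRBB L=BBOW
After move 3 (R): R=YGRG U=WWWG F=OOGY D=OBYY B=RRRB
After move 4 (F): F=GOYO U=WWWB R=WGGG D=RYYY L=BOOB
After move 5 (F): F=YGOO U=WWBO R=WGBG D=GWYY L=BROY
Query 1: B[2] = R
Query 2: U[1] = W
Query 3: F[0] = Y
Query 4: R[0] = W

Answer: R W Y W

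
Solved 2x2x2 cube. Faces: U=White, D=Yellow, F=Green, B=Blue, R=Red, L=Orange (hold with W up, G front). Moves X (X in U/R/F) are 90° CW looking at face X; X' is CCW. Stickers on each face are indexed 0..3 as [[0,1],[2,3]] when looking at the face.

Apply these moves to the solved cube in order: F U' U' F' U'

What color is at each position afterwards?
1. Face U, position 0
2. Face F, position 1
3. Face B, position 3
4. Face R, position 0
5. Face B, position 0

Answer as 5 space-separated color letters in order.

Answer: O W B B R

Derivation:
After move 1 (F): F=GGGG U=WWOO R=WRWR D=RRYY L=OYOY
After move 2 (U'): U=WOWO F=OYGG R=GGWR B=WRBB L=BBOY
After move 3 (U'): U=OOWW F=BBGG R=OYWR B=GGBB L=WROY
After move 4 (F'): F=BGBG U=OOOW R=RYRR D=RYYY L=WWOW
After move 5 (U'): U=OWOO F=WWBG R=BGRR B=RYBB L=GGOW
Query 1: U[0] = O
Query 2: F[1] = W
Query 3: B[3] = B
Query 4: R[0] = B
Query 5: B[0] = R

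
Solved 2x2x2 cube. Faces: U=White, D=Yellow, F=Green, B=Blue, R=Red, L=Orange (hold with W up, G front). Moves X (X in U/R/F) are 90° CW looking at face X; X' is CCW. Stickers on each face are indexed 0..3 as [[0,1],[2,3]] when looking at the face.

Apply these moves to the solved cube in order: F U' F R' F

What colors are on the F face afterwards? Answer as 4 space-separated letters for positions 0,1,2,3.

After move 1 (F): F=GGGG U=WWOO R=WRWR D=RRYY L=OYOY
After move 2 (U'): U=WOWO F=OYGG R=GGWR B=WRBB L=BBOY
After move 3 (F): F=GOGY U=WOYB R=WGOR D=WGYY L=BROR
After move 4 (R'): R=GRWO U=WBYW F=GOGB D=WOYY B=YRGB
After move 5 (F): F=GGBO U=WBRR R=YRWO D=WGYY L=BWOO
Query: F face = GGBO

Answer: G G B O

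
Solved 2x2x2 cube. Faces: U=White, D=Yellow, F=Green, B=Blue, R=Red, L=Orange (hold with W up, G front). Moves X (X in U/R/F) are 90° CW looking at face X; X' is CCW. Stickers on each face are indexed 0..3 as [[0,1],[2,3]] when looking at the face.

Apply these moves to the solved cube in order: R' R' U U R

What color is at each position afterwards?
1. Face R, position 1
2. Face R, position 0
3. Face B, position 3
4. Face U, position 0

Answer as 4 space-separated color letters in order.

Answer: O R B Y

Derivation:
After move 1 (R'): R=RRRR U=WBWB F=GWGW D=YGYG B=YBYB
After move 2 (R'): R=RRRR U=WYWY F=GBGB D=YWYW B=GBGB
After move 3 (U): U=WWYY F=RRGB R=GBRR B=OOGB L=GBOO
After move 4 (U): U=YWYW F=GBGB R=OORR B=GBGB L=RROO
After move 5 (R): R=RORO U=YBYB F=GWGW D=YGYG B=WBWB
Query 1: R[1] = O
Query 2: R[0] = R
Query 3: B[3] = B
Query 4: U[0] = Y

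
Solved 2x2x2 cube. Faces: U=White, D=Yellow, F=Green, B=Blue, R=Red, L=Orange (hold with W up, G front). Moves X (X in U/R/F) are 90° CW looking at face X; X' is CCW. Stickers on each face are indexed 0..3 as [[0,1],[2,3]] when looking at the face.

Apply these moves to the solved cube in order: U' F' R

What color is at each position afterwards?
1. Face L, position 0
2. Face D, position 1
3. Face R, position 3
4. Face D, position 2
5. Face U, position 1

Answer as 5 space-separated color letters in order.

After move 1 (U'): U=WWWW F=OOGG R=GGRR B=RRBB L=BBOO
After move 2 (F'): F=OGOG U=WWGR R=YGYR D=BOYY L=BWOW
After move 3 (R): R=YYRG U=WGGG F=OOOY D=BBYR B=RRWB
Query 1: L[0] = B
Query 2: D[1] = B
Query 3: R[3] = G
Query 4: D[2] = Y
Query 5: U[1] = G

Answer: B B G Y G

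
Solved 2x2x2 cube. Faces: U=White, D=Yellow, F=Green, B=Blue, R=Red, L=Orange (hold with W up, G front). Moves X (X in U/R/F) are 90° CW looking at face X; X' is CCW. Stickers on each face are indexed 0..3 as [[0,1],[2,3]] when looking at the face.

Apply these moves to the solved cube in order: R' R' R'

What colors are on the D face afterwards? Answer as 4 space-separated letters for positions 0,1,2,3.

Answer: Y B Y B

Derivation:
After move 1 (R'): R=RRRR U=WBWB F=GWGW D=YGYG B=YBYB
After move 2 (R'): R=RRRR U=WYWY F=GBGB D=YWYW B=GBGB
After move 3 (R'): R=RRRR U=WGWG F=GYGY D=YBYB B=WBWB
Query: D face = YBYB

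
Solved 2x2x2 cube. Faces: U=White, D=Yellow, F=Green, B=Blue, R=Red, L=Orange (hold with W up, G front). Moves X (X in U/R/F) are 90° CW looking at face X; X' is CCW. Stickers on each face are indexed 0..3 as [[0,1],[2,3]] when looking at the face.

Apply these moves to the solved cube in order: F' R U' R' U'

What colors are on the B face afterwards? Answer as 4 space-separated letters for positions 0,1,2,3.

After move 1 (F'): F=GGGG U=WWRR R=YRYR D=OOYY L=OWOW
After move 2 (R): R=YYRR U=WGRG F=GOGY D=OBYB B=RBWB
After move 3 (U'): U=GGWR F=OWGY R=GORR B=YYWB L=RBOW
After move 4 (R'): R=ORGR U=GWWY F=OGGR D=OWYY B=BYBB
After move 5 (U'): U=WYGW F=RBGR R=OGGR B=ORBB L=BYOW
Query: B face = ORBB

Answer: O R B B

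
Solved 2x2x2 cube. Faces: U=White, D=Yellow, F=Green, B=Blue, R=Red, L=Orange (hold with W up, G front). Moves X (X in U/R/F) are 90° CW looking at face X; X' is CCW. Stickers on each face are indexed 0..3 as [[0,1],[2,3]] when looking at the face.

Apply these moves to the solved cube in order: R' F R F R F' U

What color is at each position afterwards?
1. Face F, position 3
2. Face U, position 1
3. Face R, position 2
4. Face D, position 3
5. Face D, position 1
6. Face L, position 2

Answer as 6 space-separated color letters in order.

Answer: G W R O Y O

Derivation:
After move 1 (R'): R=RRRR U=WBWB F=GWGW D=YGYG B=YBYB
After move 2 (F): F=GGWW U=WBOO R=WRBR D=RRYG L=OYOG
After move 3 (R): R=BWRR U=WGOW F=GRWG D=RYYY B=OBBB
After move 4 (F): F=WGGR U=WGGY R=OWWR D=RBYY L=OROY
After move 5 (R): R=WORW U=WGGR F=WBGY D=RBYO B=YBGB
After move 6 (F'): F=BYWG U=WGWR R=BORW D=RYYO L=OROG
After move 7 (U): U=WWRG F=BOWG R=YBRW B=ORGB L=BYOG
Query 1: F[3] = G
Query 2: U[1] = W
Query 3: R[2] = R
Query 4: D[3] = O
Query 5: D[1] = Y
Query 6: L[2] = O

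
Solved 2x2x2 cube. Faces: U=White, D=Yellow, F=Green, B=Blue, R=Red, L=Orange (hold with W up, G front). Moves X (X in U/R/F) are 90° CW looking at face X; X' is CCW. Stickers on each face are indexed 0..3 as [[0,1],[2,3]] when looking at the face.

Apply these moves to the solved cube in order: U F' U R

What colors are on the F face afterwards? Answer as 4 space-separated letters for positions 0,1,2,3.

After move 1 (U): U=WWWW F=RRGG R=BBRR B=OOBB L=GGOO
After move 2 (F'): F=RGRG U=WWBR R=YBYR D=GOYY L=GWOW
After move 3 (U): U=BWRW F=YBRG R=OOYR B=GWBB L=RGOW
After move 4 (R): R=YORO U=BBRG F=YORY D=GBYG B=WWWB
Query: F face = YORY

Answer: Y O R Y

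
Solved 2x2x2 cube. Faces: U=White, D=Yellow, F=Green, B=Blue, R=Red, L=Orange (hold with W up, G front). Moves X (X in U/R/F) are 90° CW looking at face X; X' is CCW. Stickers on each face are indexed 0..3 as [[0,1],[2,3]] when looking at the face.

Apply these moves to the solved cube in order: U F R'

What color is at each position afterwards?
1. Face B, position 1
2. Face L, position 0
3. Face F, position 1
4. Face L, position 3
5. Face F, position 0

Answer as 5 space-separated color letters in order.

After move 1 (U): U=WWWW F=RRGG R=BBRR B=OOBB L=GGOO
After move 2 (F): F=GRGR U=WWOG R=WBWR D=RBYY L=GYOY
After move 3 (R'): R=BRWW U=WBOO F=GWGG D=RRYR B=YOBB
Query 1: B[1] = O
Query 2: L[0] = G
Query 3: F[1] = W
Query 4: L[3] = Y
Query 5: F[0] = G

Answer: O G W Y G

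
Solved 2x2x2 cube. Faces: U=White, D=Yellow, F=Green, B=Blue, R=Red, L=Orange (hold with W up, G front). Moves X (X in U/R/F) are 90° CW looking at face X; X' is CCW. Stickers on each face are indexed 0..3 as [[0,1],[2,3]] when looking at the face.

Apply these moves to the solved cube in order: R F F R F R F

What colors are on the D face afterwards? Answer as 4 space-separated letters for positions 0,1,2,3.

Answer: R G Y Y

Derivation:
After move 1 (R): R=RRRR U=WGWG F=GYGY D=YBYB B=WBWB
After move 2 (F): F=GGYY U=WGOO R=WRGR D=RRYB L=OYOB
After move 3 (F): F=YGYG U=WGBY R=OROR D=GWYB L=OROR
After move 4 (R): R=OORR U=WGBG F=YWYB D=GWYW B=YBGB
After move 5 (F): F=YYBW U=WGRR R=BOGR D=ROYW L=OGOW
After move 6 (R): R=GBRO U=WYRW F=YOBW D=RGYY B=RBGB
After move 7 (F): F=BYWO U=WYWG R=RBWO D=RGYY L=OROG
Query: D face = RGYY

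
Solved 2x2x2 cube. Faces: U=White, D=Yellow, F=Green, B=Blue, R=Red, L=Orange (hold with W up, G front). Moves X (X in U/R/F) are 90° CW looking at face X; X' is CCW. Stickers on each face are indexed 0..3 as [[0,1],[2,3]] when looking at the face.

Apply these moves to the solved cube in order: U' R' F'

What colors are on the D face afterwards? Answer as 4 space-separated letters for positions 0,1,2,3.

Answer: B O Y G

Derivation:
After move 1 (U'): U=WWWW F=OOGG R=GGRR B=RRBB L=BBOO
After move 2 (R'): R=GRGR U=WBWR F=OWGW D=YOYG B=YRYB
After move 3 (F'): F=WWOG U=WBGG R=ORYR D=BOYG L=BROW
Query: D face = BOYG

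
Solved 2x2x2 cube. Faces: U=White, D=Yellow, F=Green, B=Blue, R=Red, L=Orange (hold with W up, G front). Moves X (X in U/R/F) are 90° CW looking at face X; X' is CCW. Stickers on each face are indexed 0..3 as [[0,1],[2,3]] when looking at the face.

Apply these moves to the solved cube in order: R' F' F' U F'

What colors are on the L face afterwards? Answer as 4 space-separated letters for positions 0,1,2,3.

After move 1 (R'): R=RRRR U=WBWB F=GWGW D=YGYG B=YBYB
After move 2 (F'): F=WWGG U=WBRR R=GRYR D=OOYG L=OBOW
After move 3 (F'): F=WGWG U=WBGY R=OROR D=BWYG L=OROR
After move 4 (U): U=GWYB F=ORWG R=YBOR B=ORYB L=WGOR
After move 5 (F'): F=RGOW U=GWYO R=WBBR D=GRYG L=WBOY
Query: L face = WBOY

Answer: W B O Y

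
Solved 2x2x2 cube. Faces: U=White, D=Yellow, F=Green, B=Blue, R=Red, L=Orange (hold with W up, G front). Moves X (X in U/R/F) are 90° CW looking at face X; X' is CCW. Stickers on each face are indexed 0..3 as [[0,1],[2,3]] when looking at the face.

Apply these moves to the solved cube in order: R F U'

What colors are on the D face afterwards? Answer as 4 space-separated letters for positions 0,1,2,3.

Answer: R R Y B

Derivation:
After move 1 (R): R=RRRR U=WGWG F=GYGY D=YBYB B=WBWB
After move 2 (F): F=GGYY U=WGOO R=WRGR D=RRYB L=OYOB
After move 3 (U'): U=GOWO F=OYYY R=GGGR B=WRWB L=WBOB
Query: D face = RRYB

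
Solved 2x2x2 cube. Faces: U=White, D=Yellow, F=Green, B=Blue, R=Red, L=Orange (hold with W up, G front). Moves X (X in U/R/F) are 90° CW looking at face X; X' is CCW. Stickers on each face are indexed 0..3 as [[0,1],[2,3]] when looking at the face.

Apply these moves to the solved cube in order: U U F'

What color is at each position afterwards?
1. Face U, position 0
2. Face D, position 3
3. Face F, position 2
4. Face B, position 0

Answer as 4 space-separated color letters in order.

Answer: W Y B G

Derivation:
After move 1 (U): U=WWWW F=RRGG R=BBRR B=OOBB L=GGOO
After move 2 (U): U=WWWW F=BBGG R=OORR B=GGBB L=RROO
After move 3 (F'): F=BGBG U=WWOR R=YOYR D=ROYY L=RWOW
Query 1: U[0] = W
Query 2: D[3] = Y
Query 3: F[2] = B
Query 4: B[0] = G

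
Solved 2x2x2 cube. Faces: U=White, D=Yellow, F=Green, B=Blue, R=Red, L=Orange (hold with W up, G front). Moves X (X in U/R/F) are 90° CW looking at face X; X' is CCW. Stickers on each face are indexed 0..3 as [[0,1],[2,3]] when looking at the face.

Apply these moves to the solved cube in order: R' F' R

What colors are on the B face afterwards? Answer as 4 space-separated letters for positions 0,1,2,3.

After move 1 (R'): R=RRRR U=WBWB F=GWGW D=YGYG B=YBYB
After move 2 (F'): F=WWGG U=WBRR R=GRYR D=OOYG L=OBOW
After move 3 (R): R=YGRR U=WWRG F=WOGG D=OYYY B=RBBB
Query: B face = RBBB

Answer: R B B B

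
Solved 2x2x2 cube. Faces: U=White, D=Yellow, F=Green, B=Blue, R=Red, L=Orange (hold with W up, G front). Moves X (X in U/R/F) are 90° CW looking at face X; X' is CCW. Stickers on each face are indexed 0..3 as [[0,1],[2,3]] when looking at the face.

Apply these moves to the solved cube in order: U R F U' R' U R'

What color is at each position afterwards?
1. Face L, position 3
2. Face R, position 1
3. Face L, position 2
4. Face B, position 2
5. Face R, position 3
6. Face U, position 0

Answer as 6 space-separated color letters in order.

After move 1 (U): U=WWWW F=RRGG R=BBRR B=OOBB L=GGOO
After move 2 (R): R=RBRB U=WRWG F=RYGY D=YBYO B=WOWB
After move 3 (F): F=GRYY U=WROG R=WBGB D=RRYO L=GYOB
After move 4 (U'): U=RGWO F=GYYY R=GRGB B=WBWB L=WOOB
After move 5 (R'): R=RBGG U=RWWW F=GGYO D=RYYY B=OBRB
After move 6 (U): U=WRWW F=RBYO R=OBGG B=WORB L=GGOB
After move 7 (R'): R=BGOG U=WRWW F=RRYW D=RBYO B=YOYB
Query 1: L[3] = B
Query 2: R[1] = G
Query 3: L[2] = O
Query 4: B[2] = Y
Query 5: R[3] = G
Query 6: U[0] = W

Answer: B G O Y G W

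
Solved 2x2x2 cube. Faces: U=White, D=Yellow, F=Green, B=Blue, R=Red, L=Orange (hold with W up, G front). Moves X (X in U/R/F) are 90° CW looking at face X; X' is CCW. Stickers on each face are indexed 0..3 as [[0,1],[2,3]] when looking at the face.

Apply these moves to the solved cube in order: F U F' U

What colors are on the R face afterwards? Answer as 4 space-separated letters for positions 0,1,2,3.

Answer: O Y R R

Derivation:
After move 1 (F): F=GGGG U=WWOO R=WRWR D=RRYY L=OYOY
After move 2 (U): U=OWOW F=WRGG R=BBWR B=OYBB L=GGOY
After move 3 (F'): F=RGWG U=OWBW R=RBRR D=GYYY L=GWOO
After move 4 (U): U=BOWW F=RBWG R=OYRR B=GWBB L=RGOO
Query: R face = OYRR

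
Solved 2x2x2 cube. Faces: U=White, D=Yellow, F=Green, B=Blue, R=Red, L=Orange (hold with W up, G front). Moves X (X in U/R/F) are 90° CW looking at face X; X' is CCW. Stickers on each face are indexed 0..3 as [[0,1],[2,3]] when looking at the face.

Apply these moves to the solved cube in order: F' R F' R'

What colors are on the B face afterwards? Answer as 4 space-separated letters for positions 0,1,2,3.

After move 1 (F'): F=GGGG U=WWRR R=YRYR D=OOYY L=OWOW
After move 2 (R): R=YYRR U=WGRG F=GOGY D=OBYB B=RBWB
After move 3 (F'): F=OYGG U=WGYR R=BYOR D=WWYB L=OGOR
After move 4 (R'): R=YRBO U=WWYR F=OGGR D=WYYG B=BBWB
Query: B face = BBWB

Answer: B B W B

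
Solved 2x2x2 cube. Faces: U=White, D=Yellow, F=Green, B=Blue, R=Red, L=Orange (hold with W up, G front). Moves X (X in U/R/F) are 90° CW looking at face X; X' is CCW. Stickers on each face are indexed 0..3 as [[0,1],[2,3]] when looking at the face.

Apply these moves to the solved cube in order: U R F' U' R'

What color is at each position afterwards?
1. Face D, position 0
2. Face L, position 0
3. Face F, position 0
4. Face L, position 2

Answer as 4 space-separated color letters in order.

Answer: G W G O

Derivation:
After move 1 (U): U=WWWW F=RRGG R=BBRR B=OOBB L=GGOO
After move 2 (R): R=RBRB U=WRWG F=RYGY D=YBYO B=WOWB
After move 3 (F'): F=YYRG U=WRRR R=BBYB D=GOYO L=GGOW
After move 4 (U'): U=RRWR F=GGRG R=YYYB B=BBWB L=WOOW
After move 5 (R'): R=YBYY U=RWWB F=GRRR D=GGYG B=OBOB
Query 1: D[0] = G
Query 2: L[0] = W
Query 3: F[0] = G
Query 4: L[2] = O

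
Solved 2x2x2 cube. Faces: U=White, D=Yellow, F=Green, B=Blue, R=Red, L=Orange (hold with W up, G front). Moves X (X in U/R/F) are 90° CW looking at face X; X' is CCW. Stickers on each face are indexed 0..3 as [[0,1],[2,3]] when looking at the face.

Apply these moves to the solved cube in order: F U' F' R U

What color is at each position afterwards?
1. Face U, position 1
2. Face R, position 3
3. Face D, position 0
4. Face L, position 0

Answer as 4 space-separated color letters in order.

Answer: W G B Y

Derivation:
After move 1 (F): F=GGGG U=WWOO R=WRWR D=RRYY L=OYOY
After move 2 (U'): U=WOWO F=OYGG R=GGWR B=WRBB L=BBOY
After move 3 (F'): F=YGOG U=WOGW R=RGRR D=BYYY L=BOOW
After move 4 (R): R=RRRG U=WGGG F=YYOY D=BBYW B=WROB
After move 5 (U): U=GWGG F=RROY R=WRRG B=BOOB L=YYOW
Query 1: U[1] = W
Query 2: R[3] = G
Query 3: D[0] = B
Query 4: L[0] = Y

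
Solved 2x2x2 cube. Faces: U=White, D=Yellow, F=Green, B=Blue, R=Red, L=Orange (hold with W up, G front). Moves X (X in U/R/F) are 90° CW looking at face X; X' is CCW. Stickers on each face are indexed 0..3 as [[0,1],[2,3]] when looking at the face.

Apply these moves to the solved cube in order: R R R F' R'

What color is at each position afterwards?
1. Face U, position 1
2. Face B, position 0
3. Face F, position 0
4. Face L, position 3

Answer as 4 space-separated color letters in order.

After move 1 (R): R=RRRR U=WGWG F=GYGY D=YBYB B=WBWB
After move 2 (R): R=RRRR U=WYWY F=GBGB D=YWYW B=GBGB
After move 3 (R): R=RRRR U=WBWB F=GWGW D=YGYG B=YBYB
After move 4 (F'): F=WWGG U=WBRR R=GRYR D=OOYG L=OBOW
After move 5 (R'): R=RRGY U=WYRY F=WBGR D=OWYG B=GBOB
Query 1: U[1] = Y
Query 2: B[0] = G
Query 3: F[0] = W
Query 4: L[3] = W

Answer: Y G W W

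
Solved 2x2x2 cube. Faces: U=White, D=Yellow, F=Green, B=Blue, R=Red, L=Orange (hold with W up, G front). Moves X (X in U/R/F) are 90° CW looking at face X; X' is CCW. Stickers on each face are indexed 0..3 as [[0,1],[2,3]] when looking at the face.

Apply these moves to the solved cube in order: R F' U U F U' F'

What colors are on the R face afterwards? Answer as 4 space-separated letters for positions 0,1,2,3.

Answer: O W Y R

Derivation:
After move 1 (R): R=RRRR U=WGWG F=GYGY D=YBYB B=WBWB
After move 2 (F'): F=YYGG U=WGRR R=BRYR D=OOYB L=OGOW
After move 3 (U): U=RWRG F=BRGG R=WBYR B=OGWB L=YYOW
After move 4 (U): U=RRGW F=WBGG R=OGYR B=YYWB L=BROW
After move 5 (F): F=GWGB U=RRWR R=GGWR D=YOYB L=BOOO
After move 6 (U'): U=RRRW F=BOGB R=GWWR B=GGWB L=YYOO
After move 7 (F'): F=OBBG U=RRGW R=OWYR D=YOYB L=YWOR
Query: R face = OWYR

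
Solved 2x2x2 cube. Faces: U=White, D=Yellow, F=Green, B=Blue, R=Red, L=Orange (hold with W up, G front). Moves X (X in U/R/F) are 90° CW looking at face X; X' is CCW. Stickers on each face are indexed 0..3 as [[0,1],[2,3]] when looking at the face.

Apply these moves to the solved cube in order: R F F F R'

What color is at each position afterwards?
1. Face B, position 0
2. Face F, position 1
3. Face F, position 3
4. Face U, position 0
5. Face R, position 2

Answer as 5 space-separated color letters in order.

Answer: B G R W B

Derivation:
After move 1 (R): R=RRRR U=WGWG F=GYGY D=YBYB B=WBWB
After move 2 (F): F=GGYY U=WGOO R=WRGR D=RRYB L=OYOB
After move 3 (F): F=YGYG U=WGBY R=OROR D=GWYB L=OROR
After move 4 (F): F=YYGG U=WGRR R=BRYR D=OOYB L=OGOW
After move 5 (R'): R=RRBY U=WWRW F=YGGR D=OYYG B=BBOB
Query 1: B[0] = B
Query 2: F[1] = G
Query 3: F[3] = R
Query 4: U[0] = W
Query 5: R[2] = B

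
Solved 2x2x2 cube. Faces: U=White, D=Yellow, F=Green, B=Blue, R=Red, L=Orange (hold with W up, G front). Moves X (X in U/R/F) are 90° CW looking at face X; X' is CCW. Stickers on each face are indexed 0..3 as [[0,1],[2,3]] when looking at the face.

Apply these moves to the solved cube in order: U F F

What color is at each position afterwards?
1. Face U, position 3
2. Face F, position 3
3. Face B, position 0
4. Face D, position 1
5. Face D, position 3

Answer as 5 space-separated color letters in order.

Answer: Y R O W Y

Derivation:
After move 1 (U): U=WWWW F=RRGG R=BBRR B=OOBB L=GGOO
After move 2 (F): F=GRGR U=WWOG R=WBWR D=RBYY L=GYOY
After move 3 (F): F=GGRR U=WWYY R=OBGR D=WWYY L=GROB
Query 1: U[3] = Y
Query 2: F[3] = R
Query 3: B[0] = O
Query 4: D[1] = W
Query 5: D[3] = Y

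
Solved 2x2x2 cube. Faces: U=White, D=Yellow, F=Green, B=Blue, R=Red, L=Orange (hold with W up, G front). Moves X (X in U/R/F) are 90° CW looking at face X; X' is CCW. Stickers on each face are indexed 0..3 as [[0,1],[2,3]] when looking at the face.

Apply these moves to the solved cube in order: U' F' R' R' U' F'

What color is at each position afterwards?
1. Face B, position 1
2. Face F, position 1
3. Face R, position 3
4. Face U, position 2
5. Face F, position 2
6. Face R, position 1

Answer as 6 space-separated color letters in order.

Answer: Y R Y O B B

Derivation:
After move 1 (U'): U=WWWW F=OOGG R=GGRR B=RRBB L=BBOO
After move 2 (F'): F=OGOG U=WWGR R=YGYR D=BOYY L=BWOW
After move 3 (R'): R=GRYY U=WBGR F=OWOR D=BGYG B=YROB
After move 4 (R'): R=RYGY U=WOGY F=OBOR D=BWYR B=GRGB
After move 5 (U'): U=OYWG F=BWOR R=OBGY B=RYGB L=GROW
After move 6 (F'): F=WRBO U=OYOG R=WBBY D=RWYR L=GGOW
Query 1: B[1] = Y
Query 2: F[1] = R
Query 3: R[3] = Y
Query 4: U[2] = O
Query 5: F[2] = B
Query 6: R[1] = B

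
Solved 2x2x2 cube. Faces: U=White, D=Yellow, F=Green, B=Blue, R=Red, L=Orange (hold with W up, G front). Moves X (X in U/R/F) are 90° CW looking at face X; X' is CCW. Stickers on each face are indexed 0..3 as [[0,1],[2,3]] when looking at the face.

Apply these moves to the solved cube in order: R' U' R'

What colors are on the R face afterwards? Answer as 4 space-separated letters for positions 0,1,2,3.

Answer: W R G R

Derivation:
After move 1 (R'): R=RRRR U=WBWB F=GWGW D=YGYG B=YBYB
After move 2 (U'): U=BBWW F=OOGW R=GWRR B=RRYB L=YBOO
After move 3 (R'): R=WRGR U=BYWR F=OBGW D=YOYW B=GRGB
Query: R face = WRGR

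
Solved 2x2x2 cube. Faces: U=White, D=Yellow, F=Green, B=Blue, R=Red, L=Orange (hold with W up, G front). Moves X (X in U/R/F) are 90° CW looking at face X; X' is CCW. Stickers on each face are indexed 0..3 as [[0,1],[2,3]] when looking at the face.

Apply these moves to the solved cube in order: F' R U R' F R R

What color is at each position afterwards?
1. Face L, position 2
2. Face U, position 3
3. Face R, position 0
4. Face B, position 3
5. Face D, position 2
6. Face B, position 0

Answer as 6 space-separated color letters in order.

After move 1 (F'): F=GGGG U=WWRR R=YRYR D=OOYY L=OWOW
After move 2 (R): R=YYRR U=WGRG F=GOGY D=OBYB B=RBWB
After move 3 (U): U=RWGG F=YYGY R=RBRR B=OWWB L=GOOW
After move 4 (R'): R=BRRR U=RWGO F=YWGG D=OYYY B=BWBB
After move 5 (F): F=GYGW U=RWWO R=GROR D=RBYY L=GOOY
After move 6 (R): R=OGRR U=RYWW F=GBGY D=RBYB B=OWWB
After move 7 (R): R=RORG U=RBWY F=GBGB D=RWYO B=WWYB
Query 1: L[2] = O
Query 2: U[3] = Y
Query 3: R[0] = R
Query 4: B[3] = B
Query 5: D[2] = Y
Query 6: B[0] = W

Answer: O Y R B Y W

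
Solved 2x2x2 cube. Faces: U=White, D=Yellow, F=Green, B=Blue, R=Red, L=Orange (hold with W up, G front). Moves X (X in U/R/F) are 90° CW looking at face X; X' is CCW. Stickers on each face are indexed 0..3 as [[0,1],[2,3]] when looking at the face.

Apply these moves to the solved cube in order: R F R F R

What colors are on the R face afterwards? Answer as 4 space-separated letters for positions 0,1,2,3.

After move 1 (R): R=RRRR U=WGWG F=GYGY D=YBYB B=WBWB
After move 2 (F): F=GGYY U=WGOO R=WRGR D=RRYB L=OYOB
After move 3 (R): R=GWRR U=WGOY F=GRYB D=RWYW B=OBGB
After move 4 (F): F=YGBR U=WGBY R=OWYR D=RGYW L=OROW
After move 5 (R): R=YORW U=WGBR F=YGBW D=RGYO B=YBGB
Query: R face = YORW

Answer: Y O R W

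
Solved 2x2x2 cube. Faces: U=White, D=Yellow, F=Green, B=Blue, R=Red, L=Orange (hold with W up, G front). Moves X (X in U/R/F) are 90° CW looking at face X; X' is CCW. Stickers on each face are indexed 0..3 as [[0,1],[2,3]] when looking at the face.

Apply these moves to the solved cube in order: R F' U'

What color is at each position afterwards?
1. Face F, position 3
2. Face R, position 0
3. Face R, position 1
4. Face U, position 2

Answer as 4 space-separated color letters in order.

After move 1 (R): R=RRRR U=WGWG F=GYGY D=YBYB B=WBWB
After move 2 (F'): F=YYGG U=WGRR R=BRYR D=OOYB L=OGOW
After move 3 (U'): U=GRWR F=OGGG R=YYYR B=BRWB L=WBOW
Query 1: F[3] = G
Query 2: R[0] = Y
Query 3: R[1] = Y
Query 4: U[2] = W

Answer: G Y Y W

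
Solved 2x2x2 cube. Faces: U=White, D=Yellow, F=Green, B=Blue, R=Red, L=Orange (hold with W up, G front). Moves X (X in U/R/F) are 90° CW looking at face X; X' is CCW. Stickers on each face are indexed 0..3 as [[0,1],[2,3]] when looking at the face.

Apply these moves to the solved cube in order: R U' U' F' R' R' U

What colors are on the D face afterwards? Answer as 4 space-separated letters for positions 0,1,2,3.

After move 1 (R): R=RRRR U=WGWG F=GYGY D=YBYB B=WBWB
After move 2 (U'): U=GGWW F=OOGY R=GYRR B=RRWB L=WBOO
After move 3 (U'): U=GWGW F=WBGY R=OORR B=GYWB L=RROO
After move 4 (F'): F=BYWG U=GWOR R=BOYR D=ROYB L=RWOG
After move 5 (R'): R=ORBY U=GWOG F=BWWR D=RYYG B=BYOB
After move 6 (R'): R=RYOB U=GOOB F=BWWG D=RWYR B=GYYB
After move 7 (U): U=OGBO F=RYWG R=GYOB B=RWYB L=BWOG
Query: D face = RWYR

Answer: R W Y R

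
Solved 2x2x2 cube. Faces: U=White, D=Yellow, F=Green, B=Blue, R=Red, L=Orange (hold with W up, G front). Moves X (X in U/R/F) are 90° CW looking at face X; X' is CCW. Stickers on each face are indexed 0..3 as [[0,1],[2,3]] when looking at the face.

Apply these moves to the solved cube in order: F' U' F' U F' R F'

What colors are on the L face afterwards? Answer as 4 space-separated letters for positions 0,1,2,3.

After move 1 (F'): F=GGGG U=WWRR R=YRYR D=OOYY L=OWOW
After move 2 (U'): U=WRWR F=OWGG R=GGYR B=YRBB L=BBOW
After move 3 (F'): F=WGOG U=WRGY R=OGOR D=BWYY L=BROW
After move 4 (U): U=GWYR F=OGOG R=YROR B=BRBB L=WGOW
After move 5 (F'): F=GGOO U=GWYO R=WRBR D=GWYY L=WROY
After move 6 (R): R=BWRR U=GGYO F=GWOY D=GBYB B=ORWB
After move 7 (F'): F=WYGO U=GGBR R=BWGR D=RYYB L=WOOY
Query: L face = WOOY

Answer: W O O Y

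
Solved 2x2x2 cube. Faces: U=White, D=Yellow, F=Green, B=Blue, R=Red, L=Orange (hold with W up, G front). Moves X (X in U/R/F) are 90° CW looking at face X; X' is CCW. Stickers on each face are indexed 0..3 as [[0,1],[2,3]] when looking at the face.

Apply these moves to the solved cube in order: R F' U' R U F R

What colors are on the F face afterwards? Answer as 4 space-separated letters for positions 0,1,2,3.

After move 1 (R): R=RRRR U=WGWG F=GYGY D=YBYB B=WBWB
After move 2 (F'): F=YYGG U=WGRR R=BRYR D=OOYB L=OGOW
After move 3 (U'): U=GRWR F=OGGG R=YYYR B=BRWB L=WBOW
After move 4 (R): R=YYRY U=GGWG F=OOGB D=OWYB B=RRRB
After move 5 (U): U=WGGG F=YYGB R=RRRY B=WBRB L=OOOW
After move 6 (F): F=GYBY U=WGWO R=GRGY D=RRYB L=OOOW
After move 7 (R): R=GGYR U=WYWY F=GRBB D=RRYW B=OBGB
Query: F face = GRBB

Answer: G R B B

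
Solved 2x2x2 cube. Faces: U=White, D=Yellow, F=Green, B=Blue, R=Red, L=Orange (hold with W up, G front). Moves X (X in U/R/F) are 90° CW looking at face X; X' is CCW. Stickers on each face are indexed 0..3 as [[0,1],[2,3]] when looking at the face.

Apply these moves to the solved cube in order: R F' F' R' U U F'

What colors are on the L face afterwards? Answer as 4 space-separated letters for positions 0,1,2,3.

After move 1 (R): R=RRRR U=WGWG F=GYGY D=YBYB B=WBWB
After move 2 (F'): F=YYGG U=WGRR R=BRYR D=OOYB L=OGOW
After move 3 (F'): F=YGYG U=WGBY R=OROR D=GWYB L=OROR
After move 4 (R'): R=RROO U=WWBW F=YGYY D=GGYG B=BBWB
After move 5 (U): U=BWWW F=RRYY R=BBOO B=ORWB L=YGOR
After move 6 (U): U=WBWW F=BBYY R=OROO B=YGWB L=RROR
After move 7 (F'): F=BYBY U=WBOO R=GRGO D=RRYG L=RWOW
Query: L face = RWOW

Answer: R W O W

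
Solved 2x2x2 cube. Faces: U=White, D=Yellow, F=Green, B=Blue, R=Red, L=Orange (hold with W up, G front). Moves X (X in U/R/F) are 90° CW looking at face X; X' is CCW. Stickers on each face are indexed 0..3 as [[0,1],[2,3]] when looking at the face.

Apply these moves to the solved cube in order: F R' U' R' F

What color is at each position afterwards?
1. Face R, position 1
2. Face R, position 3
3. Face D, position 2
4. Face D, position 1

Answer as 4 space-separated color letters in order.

Answer: W W Y W

Derivation:
After move 1 (F): F=GGGG U=WWOO R=WRWR D=RRYY L=OYOY
After move 2 (R'): R=RRWW U=WBOB F=GWGO D=RGYG B=YBRB
After move 3 (U'): U=BBWO F=OYGO R=GWWW B=RRRB L=YBOY
After move 4 (R'): R=WWGW U=BRWR F=OBGO D=RYYO B=GRGB
After move 5 (F): F=GOOB U=BRYB R=WWRW D=GWYO L=YROY
Query 1: R[1] = W
Query 2: R[3] = W
Query 3: D[2] = Y
Query 4: D[1] = W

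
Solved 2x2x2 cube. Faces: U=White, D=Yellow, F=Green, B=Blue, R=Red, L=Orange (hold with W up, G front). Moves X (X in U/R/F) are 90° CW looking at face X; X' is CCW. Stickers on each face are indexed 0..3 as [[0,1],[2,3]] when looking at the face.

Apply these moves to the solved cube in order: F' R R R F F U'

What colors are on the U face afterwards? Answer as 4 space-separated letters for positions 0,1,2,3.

Answer: B O W G

Derivation:
After move 1 (F'): F=GGGG U=WWRR R=YRYR D=OOYY L=OWOW
After move 2 (R): R=YYRR U=WGRG F=GOGY D=OBYB B=RBWB
After move 3 (R): R=RYRY U=WORY F=GBGB D=OWYR B=GBGB
After move 4 (R): R=RRYY U=WBRB F=GWGR D=OGYG B=YBOB
After move 5 (F): F=GGRW U=WBWW R=RRBY D=YRYG L=OOOG
After move 6 (F): F=RGWG U=WBGO R=WRWY D=BRYG L=OYOR
After move 7 (U'): U=BOWG F=OYWG R=RGWY B=WROB L=YBOR
Query: U face = BOWG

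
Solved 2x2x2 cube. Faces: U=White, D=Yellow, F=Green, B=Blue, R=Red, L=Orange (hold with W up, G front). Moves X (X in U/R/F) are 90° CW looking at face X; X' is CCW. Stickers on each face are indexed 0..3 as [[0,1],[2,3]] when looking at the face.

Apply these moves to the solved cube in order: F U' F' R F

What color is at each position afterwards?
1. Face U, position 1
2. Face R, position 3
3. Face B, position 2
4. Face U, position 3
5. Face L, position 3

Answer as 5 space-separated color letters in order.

Answer: G G O O B

Derivation:
After move 1 (F): F=GGGG U=WWOO R=WRWR D=RRYY L=OYOY
After move 2 (U'): U=WOWO F=OYGG R=GGWR B=WRBB L=BBOY
After move 3 (F'): F=YGOG U=WOGW R=RGRR D=BYYY L=BOOW
After move 4 (R): R=RRRG U=WGGG F=YYOY D=BBYW B=WROB
After move 5 (F): F=OYYY U=WGWO R=GRGG D=RRYW L=BBOB
Query 1: U[1] = G
Query 2: R[3] = G
Query 3: B[2] = O
Query 4: U[3] = O
Query 5: L[3] = B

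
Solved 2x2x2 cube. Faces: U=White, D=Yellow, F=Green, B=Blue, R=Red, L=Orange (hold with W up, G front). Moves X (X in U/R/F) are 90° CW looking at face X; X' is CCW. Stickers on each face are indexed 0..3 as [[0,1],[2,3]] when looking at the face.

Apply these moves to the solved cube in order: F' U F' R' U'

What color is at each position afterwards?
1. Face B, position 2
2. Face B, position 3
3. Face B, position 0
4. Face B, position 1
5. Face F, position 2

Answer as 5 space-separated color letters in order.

After move 1 (F'): F=GGGG U=WWRR R=YRYR D=OOYY L=OWOW
After move 2 (U): U=RWRW F=YRGG R=BBYR B=OWBB L=GGOW
After move 3 (F'): F=RGYG U=RWBY R=OBOR D=GWYY L=GWOR
After move 4 (R'): R=BROO U=RBBO F=RWYY D=GGYG B=YWWB
After move 5 (U'): U=BORB F=GWYY R=RWOO B=BRWB L=YWOR
Query 1: B[2] = W
Query 2: B[3] = B
Query 3: B[0] = B
Query 4: B[1] = R
Query 5: F[2] = Y

Answer: W B B R Y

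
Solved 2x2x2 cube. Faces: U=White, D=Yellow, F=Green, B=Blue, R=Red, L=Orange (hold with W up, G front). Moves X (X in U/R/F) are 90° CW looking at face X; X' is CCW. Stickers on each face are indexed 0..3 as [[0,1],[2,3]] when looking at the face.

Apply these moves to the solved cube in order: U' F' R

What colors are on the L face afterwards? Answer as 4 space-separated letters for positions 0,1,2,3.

After move 1 (U'): U=WWWW F=OOGG R=GGRR B=RRBB L=BBOO
After move 2 (F'): F=OGOG U=WWGR R=YGYR D=BOYY L=BWOW
After move 3 (R): R=YYRG U=WGGG F=OOOY D=BBYR B=RRWB
Query: L face = BWOW

Answer: B W O W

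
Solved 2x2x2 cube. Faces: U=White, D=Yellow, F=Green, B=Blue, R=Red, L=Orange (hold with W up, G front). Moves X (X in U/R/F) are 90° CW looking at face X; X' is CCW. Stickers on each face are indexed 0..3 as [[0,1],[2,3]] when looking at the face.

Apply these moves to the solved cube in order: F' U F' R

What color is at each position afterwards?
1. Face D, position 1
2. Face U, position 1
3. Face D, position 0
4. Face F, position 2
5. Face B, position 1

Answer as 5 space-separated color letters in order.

After move 1 (F'): F=GGGG U=WWRR R=YRYR D=OOYY L=OWOW
After move 2 (U): U=RWRW F=YRGG R=BBYR B=OWBB L=GGOW
After move 3 (F'): F=RGYG U=RWBY R=OBOR D=GWYY L=GWOR
After move 4 (R): R=OORB U=RGBG F=RWYY D=GBYO B=YWWB
Query 1: D[1] = B
Query 2: U[1] = G
Query 3: D[0] = G
Query 4: F[2] = Y
Query 5: B[1] = W

Answer: B G G Y W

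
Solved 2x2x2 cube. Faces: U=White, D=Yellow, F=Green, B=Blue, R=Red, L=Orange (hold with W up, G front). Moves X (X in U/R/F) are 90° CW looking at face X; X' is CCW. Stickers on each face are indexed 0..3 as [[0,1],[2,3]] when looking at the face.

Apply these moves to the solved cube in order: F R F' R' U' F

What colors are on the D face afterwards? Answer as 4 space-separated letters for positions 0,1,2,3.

After move 1 (F): F=GGGG U=WWOO R=WRWR D=RRYY L=OYOY
After move 2 (R): R=WWRR U=WGOG F=GRGY D=RBYB B=OBWB
After move 3 (F'): F=RYGG U=WGWR R=BWRR D=YYYB L=OGOO
After move 4 (R'): R=WRBR U=WWWO F=RGGR D=YYYG B=BBYB
After move 5 (U'): U=WOWW F=OGGR R=RGBR B=WRYB L=BBOO
After move 6 (F): F=GORG U=WOOB R=WGWR D=BRYG L=BYOY
Query: D face = BRYG

Answer: B R Y G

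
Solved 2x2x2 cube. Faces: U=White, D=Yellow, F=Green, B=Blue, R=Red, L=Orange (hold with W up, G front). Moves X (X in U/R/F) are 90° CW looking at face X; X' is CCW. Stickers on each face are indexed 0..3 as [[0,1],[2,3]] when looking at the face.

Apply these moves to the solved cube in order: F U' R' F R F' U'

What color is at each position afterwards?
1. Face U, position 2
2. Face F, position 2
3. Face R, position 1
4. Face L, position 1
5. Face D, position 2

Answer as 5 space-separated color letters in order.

After move 1 (F): F=GGGG U=WWOO R=WRWR D=RRYY L=OYOY
After move 2 (U'): U=WOWO F=OYGG R=GGWR B=WRBB L=BBOY
After move 3 (R'): R=GRGW U=WBWW F=OOGO D=RYYG B=YRRB
After move 4 (F): F=GOOO U=WBYB R=WRWW D=GGYG L=BROY
After move 5 (R): R=WWWR U=WOYO F=GGOG D=GRYY B=BRBB
After move 6 (F'): F=GGGO U=WOWW R=RWGR D=RYYY L=BOOY
After move 7 (U'): U=OWWW F=BOGO R=GGGR B=RWBB L=BROY
Query 1: U[2] = W
Query 2: F[2] = G
Query 3: R[1] = G
Query 4: L[1] = R
Query 5: D[2] = Y

Answer: W G G R Y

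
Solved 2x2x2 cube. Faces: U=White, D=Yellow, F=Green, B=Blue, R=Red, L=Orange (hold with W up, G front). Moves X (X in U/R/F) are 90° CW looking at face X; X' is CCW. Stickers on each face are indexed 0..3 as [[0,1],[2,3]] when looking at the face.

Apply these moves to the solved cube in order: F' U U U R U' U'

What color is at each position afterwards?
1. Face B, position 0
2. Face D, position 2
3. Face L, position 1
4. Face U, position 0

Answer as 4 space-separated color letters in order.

Answer: O Y G G

Derivation:
After move 1 (F'): F=GGGG U=WWRR R=YRYR D=OOYY L=OWOW
After move 2 (U): U=RWRW F=YRGG R=BBYR B=OWBB L=GGOW
After move 3 (U): U=RRWW F=BBGG R=OWYR B=GGBB L=YROW
After move 4 (U): U=WRWR F=OWGG R=GGYR B=YRBB L=BBOW
After move 5 (R): R=YGRG U=WWWG F=OOGY D=OBYY B=RRRB
After move 6 (U'): U=WGWW F=BBGY R=OORG B=YGRB L=RROW
After move 7 (U'): U=GWWW F=RRGY R=BBRG B=OORB L=YGOW
Query 1: B[0] = O
Query 2: D[2] = Y
Query 3: L[1] = G
Query 4: U[0] = G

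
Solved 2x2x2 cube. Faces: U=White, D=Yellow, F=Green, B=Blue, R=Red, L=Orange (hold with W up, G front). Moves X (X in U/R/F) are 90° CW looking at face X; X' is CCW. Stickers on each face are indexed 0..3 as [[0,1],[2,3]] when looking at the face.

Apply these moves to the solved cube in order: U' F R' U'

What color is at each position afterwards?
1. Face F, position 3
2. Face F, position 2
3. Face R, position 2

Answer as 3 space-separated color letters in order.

Answer: B G W

Derivation:
After move 1 (U'): U=WWWW F=OOGG R=GGRR B=RRBB L=BBOO
After move 2 (F): F=GOGO U=WWOB R=WGWR D=RGYY L=BYOY
After move 3 (R'): R=GRWW U=WBOR F=GWGB D=ROYO B=YRGB
After move 4 (U'): U=BRWO F=BYGB R=GWWW B=GRGB L=YROY
Query 1: F[3] = B
Query 2: F[2] = G
Query 3: R[2] = W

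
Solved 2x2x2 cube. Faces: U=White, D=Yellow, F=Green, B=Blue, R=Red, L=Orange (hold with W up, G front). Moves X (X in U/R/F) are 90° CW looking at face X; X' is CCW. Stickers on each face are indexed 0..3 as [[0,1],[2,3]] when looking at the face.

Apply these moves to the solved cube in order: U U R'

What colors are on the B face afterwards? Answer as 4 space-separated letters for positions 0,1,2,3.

After move 1 (U): U=WWWW F=RRGG R=BBRR B=OOBB L=GGOO
After move 2 (U): U=WWWW F=BBGG R=OORR B=GGBB L=RROO
After move 3 (R'): R=OROR U=WBWG F=BWGW D=YBYG B=YGYB
Query: B face = YGYB

Answer: Y G Y B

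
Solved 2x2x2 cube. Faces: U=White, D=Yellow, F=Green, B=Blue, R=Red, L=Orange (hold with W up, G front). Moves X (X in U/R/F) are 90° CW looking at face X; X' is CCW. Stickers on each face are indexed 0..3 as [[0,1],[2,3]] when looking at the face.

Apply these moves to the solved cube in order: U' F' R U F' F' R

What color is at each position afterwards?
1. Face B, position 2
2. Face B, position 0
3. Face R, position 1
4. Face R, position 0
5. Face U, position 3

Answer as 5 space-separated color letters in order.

After move 1 (U'): U=WWWW F=OOGG R=GGRR B=RRBB L=BBOO
After move 2 (F'): F=OGOG U=WWGR R=YGYR D=BOYY L=BWOW
After move 3 (R): R=YYRG U=WGGG F=OOOY D=BBYR B=RRWB
After move 4 (U): U=GWGG F=YYOY R=RRRG B=BWWB L=OOOW
After move 5 (F'): F=YYYO U=GWRR R=BRBG D=OWYR L=OGOG
After move 6 (F'): F=YOYY U=GWBB R=WROG D=GGYR L=OROR
After move 7 (R): R=OWGR U=GOBY F=YGYR D=GWYB B=BWWB
Query 1: B[2] = W
Query 2: B[0] = B
Query 3: R[1] = W
Query 4: R[0] = O
Query 5: U[3] = Y

Answer: W B W O Y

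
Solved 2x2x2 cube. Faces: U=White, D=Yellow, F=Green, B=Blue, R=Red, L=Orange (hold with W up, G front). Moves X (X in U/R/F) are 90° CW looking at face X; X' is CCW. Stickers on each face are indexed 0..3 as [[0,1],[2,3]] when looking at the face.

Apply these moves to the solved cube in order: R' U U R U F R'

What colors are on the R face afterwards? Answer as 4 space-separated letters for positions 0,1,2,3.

Answer: W O W B

Derivation:
After move 1 (R'): R=RRRR U=WBWB F=GWGW D=YGYG B=YBYB
After move 2 (U): U=WWBB F=RRGW R=YBRR B=OOYB L=GWOO
After move 3 (U): U=BWBW F=YBGW R=OORR B=GWYB L=RROO
After move 4 (R): R=RORO U=BBBW F=YGGG D=YYYG B=WWWB
After move 5 (U): U=BBWB F=ROGG R=WWRO B=RRWB L=YGOO
After move 6 (F): F=GRGO U=BBOG R=WWBO D=RWYG L=YYOY
After move 7 (R'): R=WOWB U=BWOR F=GBGG D=RRYO B=GRWB
Query: R face = WOWB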